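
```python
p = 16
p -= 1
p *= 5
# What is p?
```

Trace (tracking p):
p = 16  # -> p = 16
p -= 1  # -> p = 15
p *= 5  # -> p = 75

Answer: 75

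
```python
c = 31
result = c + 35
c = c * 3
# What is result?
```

Answer: 66

Derivation:
Trace (tracking result):
c = 31  # -> c = 31
result = c + 35  # -> result = 66
c = c * 3  # -> c = 93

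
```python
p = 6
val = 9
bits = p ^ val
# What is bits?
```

Answer: 15

Derivation:
Trace (tracking bits):
p = 6  # -> p = 6
val = 9  # -> val = 9
bits = p ^ val  # -> bits = 15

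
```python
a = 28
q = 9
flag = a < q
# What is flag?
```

Answer: False

Derivation:
Trace (tracking flag):
a = 28  # -> a = 28
q = 9  # -> q = 9
flag = a < q  # -> flag = False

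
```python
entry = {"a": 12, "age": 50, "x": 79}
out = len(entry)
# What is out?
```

Trace (tracking out):
entry = {'a': 12, 'age': 50, 'x': 79}  # -> entry = {'a': 12, 'age': 50, 'x': 79}
out = len(entry)  # -> out = 3

Answer: 3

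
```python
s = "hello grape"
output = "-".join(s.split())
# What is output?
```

Answer: 'hello-grape'

Derivation:
Trace (tracking output):
s = 'hello grape'  # -> s = 'hello grape'
output = '-'.join(s.split())  # -> output = 'hello-grape'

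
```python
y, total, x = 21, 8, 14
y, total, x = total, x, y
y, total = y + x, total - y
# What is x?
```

Trace (tracking x):
y, total, x = (21, 8, 14)  # -> y = 21, total = 8, x = 14
y, total, x = (total, x, y)  # -> y = 8, total = 14, x = 21
y, total = (y + x, total - y)  # -> y = 29, total = 6

Answer: 21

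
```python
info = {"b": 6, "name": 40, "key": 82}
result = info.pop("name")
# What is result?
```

Trace (tracking result):
info = {'b': 6, 'name': 40, 'key': 82}  # -> info = {'b': 6, 'name': 40, 'key': 82}
result = info.pop('name')  # -> result = 40

Answer: 40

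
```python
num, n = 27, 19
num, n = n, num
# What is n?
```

Answer: 27

Derivation:
Trace (tracking n):
num, n = (27, 19)  # -> num = 27, n = 19
num, n = (n, num)  # -> num = 19, n = 27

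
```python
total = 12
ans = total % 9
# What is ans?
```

Trace (tracking ans):
total = 12  # -> total = 12
ans = total % 9  # -> ans = 3

Answer: 3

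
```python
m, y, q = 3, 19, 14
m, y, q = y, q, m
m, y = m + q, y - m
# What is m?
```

Trace (tracking m):
m, y, q = (3, 19, 14)  # -> m = 3, y = 19, q = 14
m, y, q = (y, q, m)  # -> m = 19, y = 14, q = 3
m, y = (m + q, y - m)  # -> m = 22, y = -5

Answer: 22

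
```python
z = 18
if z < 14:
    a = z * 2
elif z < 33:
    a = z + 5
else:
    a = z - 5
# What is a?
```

Answer: 23

Derivation:
Trace (tracking a):
z = 18  # -> z = 18
if z < 14:  # condition is False
elif z < 33:  # condition is True
    a = z + 5  # -> a = 23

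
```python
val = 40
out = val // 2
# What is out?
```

Trace (tracking out):
val = 40  # -> val = 40
out = val // 2  # -> out = 20

Answer: 20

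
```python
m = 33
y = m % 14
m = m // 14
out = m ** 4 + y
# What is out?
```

Answer: 21

Derivation:
Trace (tracking out):
m = 33  # -> m = 33
y = m % 14  # -> y = 5
m = m // 14  # -> m = 2
out = m ** 4 + y  # -> out = 21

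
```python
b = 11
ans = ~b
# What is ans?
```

Trace (tracking ans):
b = 11  # -> b = 11
ans = ~b  # -> ans = -12

Answer: -12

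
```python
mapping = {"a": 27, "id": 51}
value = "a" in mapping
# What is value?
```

Answer: True

Derivation:
Trace (tracking value):
mapping = {'a': 27, 'id': 51}  # -> mapping = {'a': 27, 'id': 51}
value = 'a' in mapping  # -> value = True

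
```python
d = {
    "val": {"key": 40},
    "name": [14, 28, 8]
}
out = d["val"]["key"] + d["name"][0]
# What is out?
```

Answer: 54

Derivation:
Trace (tracking out):
d = {'val': {'key': 40}, 'name': [14, 28, 8]}  # -> d = {'val': {'key': 40}, 'name': [14, 28, 8]}
out = d['val']['key'] + d['name'][0]  # -> out = 54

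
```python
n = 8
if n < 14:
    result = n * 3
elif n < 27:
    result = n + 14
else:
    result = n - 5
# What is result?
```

Trace (tracking result):
n = 8  # -> n = 8
if n < 14:  # condition is True
    result = n * 3  # -> result = 24

Answer: 24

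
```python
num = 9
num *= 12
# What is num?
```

Answer: 108

Derivation:
Trace (tracking num):
num = 9  # -> num = 9
num *= 12  # -> num = 108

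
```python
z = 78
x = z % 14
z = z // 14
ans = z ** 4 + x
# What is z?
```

Answer: 5

Derivation:
Trace (tracking z):
z = 78  # -> z = 78
x = z % 14  # -> x = 8
z = z // 14  # -> z = 5
ans = z ** 4 + x  # -> ans = 633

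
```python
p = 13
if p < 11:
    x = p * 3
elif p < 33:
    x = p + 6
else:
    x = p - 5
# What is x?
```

Trace (tracking x):
p = 13  # -> p = 13
if p < 11:  # condition is False
elif p < 33:  # condition is True
    x = p + 6  # -> x = 19

Answer: 19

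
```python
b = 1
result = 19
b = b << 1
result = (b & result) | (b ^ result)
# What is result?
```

Answer: 19

Derivation:
Trace (tracking result):
b = 1  # -> b = 1
result = 19  # -> result = 19
b = b << 1  # -> b = 2
result = b & result | b ^ result  # -> result = 19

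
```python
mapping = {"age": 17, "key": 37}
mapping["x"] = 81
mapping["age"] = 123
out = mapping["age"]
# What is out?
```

Trace (tracking out):
mapping = {'age': 17, 'key': 37}  # -> mapping = {'age': 17, 'key': 37}
mapping['x'] = 81  # -> mapping = {'age': 17, 'key': 37, 'x': 81}
mapping['age'] = 123  # -> mapping = {'age': 123, 'key': 37, 'x': 81}
out = mapping['age']  # -> out = 123

Answer: 123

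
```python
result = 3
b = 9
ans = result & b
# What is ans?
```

Answer: 1

Derivation:
Trace (tracking ans):
result = 3  # -> result = 3
b = 9  # -> b = 9
ans = result & b  # -> ans = 1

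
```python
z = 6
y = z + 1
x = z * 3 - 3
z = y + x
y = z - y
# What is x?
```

Trace (tracking x):
z = 6  # -> z = 6
y = z + 1  # -> y = 7
x = z * 3 - 3  # -> x = 15
z = y + x  # -> z = 22
y = z - y  # -> y = 15

Answer: 15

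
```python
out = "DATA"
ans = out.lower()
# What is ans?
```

Trace (tracking ans):
out = 'DATA'  # -> out = 'DATA'
ans = out.lower()  # -> ans = 'data'

Answer: 'data'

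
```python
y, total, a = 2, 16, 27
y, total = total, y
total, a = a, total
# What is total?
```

Trace (tracking total):
y, total, a = (2, 16, 27)  # -> y = 2, total = 16, a = 27
y, total = (total, y)  # -> y = 16, total = 2
total, a = (a, total)  # -> total = 27, a = 2

Answer: 27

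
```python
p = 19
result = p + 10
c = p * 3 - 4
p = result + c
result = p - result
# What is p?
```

Trace (tracking p):
p = 19  # -> p = 19
result = p + 10  # -> result = 29
c = p * 3 - 4  # -> c = 53
p = result + c  # -> p = 82
result = p - result  # -> result = 53

Answer: 82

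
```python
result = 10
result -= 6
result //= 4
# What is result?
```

Trace (tracking result):
result = 10  # -> result = 10
result -= 6  # -> result = 4
result //= 4  # -> result = 1

Answer: 1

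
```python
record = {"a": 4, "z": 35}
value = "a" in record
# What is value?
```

Trace (tracking value):
record = {'a': 4, 'z': 35}  # -> record = {'a': 4, 'z': 35}
value = 'a' in record  # -> value = True

Answer: True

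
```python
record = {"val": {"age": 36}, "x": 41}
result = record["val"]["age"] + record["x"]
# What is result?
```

Trace (tracking result):
record = {'val': {'age': 36}, 'x': 41}  # -> record = {'val': {'age': 36}, 'x': 41}
result = record['val']['age'] + record['x']  # -> result = 77

Answer: 77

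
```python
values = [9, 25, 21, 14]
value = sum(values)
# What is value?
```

Answer: 69

Derivation:
Trace (tracking value):
values = [9, 25, 21, 14]  # -> values = [9, 25, 21, 14]
value = sum(values)  # -> value = 69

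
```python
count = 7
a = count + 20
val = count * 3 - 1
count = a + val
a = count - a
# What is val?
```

Answer: 20

Derivation:
Trace (tracking val):
count = 7  # -> count = 7
a = count + 20  # -> a = 27
val = count * 3 - 1  # -> val = 20
count = a + val  # -> count = 47
a = count - a  # -> a = 20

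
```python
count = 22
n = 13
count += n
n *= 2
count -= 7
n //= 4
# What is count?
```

Trace (tracking count):
count = 22  # -> count = 22
n = 13  # -> n = 13
count += n  # -> count = 35
n *= 2  # -> n = 26
count -= 7  # -> count = 28
n //= 4  # -> n = 6

Answer: 28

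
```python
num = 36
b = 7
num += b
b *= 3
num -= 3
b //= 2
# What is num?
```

Answer: 40

Derivation:
Trace (tracking num):
num = 36  # -> num = 36
b = 7  # -> b = 7
num += b  # -> num = 43
b *= 3  # -> b = 21
num -= 3  # -> num = 40
b //= 2  # -> b = 10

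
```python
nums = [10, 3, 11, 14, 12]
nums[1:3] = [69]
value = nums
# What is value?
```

Trace (tracking value):
nums = [10, 3, 11, 14, 12]  # -> nums = [10, 3, 11, 14, 12]
nums[1:3] = [69]  # -> nums = [10, 69, 14, 12]
value = nums  # -> value = [10, 69, 14, 12]

Answer: [10, 69, 14, 12]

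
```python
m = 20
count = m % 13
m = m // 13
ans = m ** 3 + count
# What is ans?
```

Trace (tracking ans):
m = 20  # -> m = 20
count = m % 13  # -> count = 7
m = m // 13  # -> m = 1
ans = m ** 3 + count  # -> ans = 8

Answer: 8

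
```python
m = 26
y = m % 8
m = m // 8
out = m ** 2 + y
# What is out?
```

Trace (tracking out):
m = 26  # -> m = 26
y = m % 8  # -> y = 2
m = m // 8  # -> m = 3
out = m ** 2 + y  # -> out = 11

Answer: 11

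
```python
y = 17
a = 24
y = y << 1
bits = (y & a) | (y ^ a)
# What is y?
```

Answer: 34

Derivation:
Trace (tracking y):
y = 17  # -> y = 17
a = 24  # -> a = 24
y = y << 1  # -> y = 34
bits = y & a | y ^ a  # -> bits = 58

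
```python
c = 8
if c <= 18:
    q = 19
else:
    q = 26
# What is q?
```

Trace (tracking q):
c = 8  # -> c = 8
if c <= 18:  # condition is True
    q = 19  # -> q = 19

Answer: 19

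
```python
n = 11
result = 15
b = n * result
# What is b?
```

Answer: 165

Derivation:
Trace (tracking b):
n = 11  # -> n = 11
result = 15  # -> result = 15
b = n * result  # -> b = 165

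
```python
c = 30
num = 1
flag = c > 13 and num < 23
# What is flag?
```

Trace (tracking flag):
c = 30  # -> c = 30
num = 1  # -> num = 1
flag = c > 13 and num < 23  # -> flag = True

Answer: True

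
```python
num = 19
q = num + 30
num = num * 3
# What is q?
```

Answer: 49

Derivation:
Trace (tracking q):
num = 19  # -> num = 19
q = num + 30  # -> q = 49
num = num * 3  # -> num = 57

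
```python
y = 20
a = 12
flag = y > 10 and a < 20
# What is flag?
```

Trace (tracking flag):
y = 20  # -> y = 20
a = 12  # -> a = 12
flag = y > 10 and a < 20  # -> flag = True

Answer: True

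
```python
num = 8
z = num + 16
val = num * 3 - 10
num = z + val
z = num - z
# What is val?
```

Trace (tracking val):
num = 8  # -> num = 8
z = num + 16  # -> z = 24
val = num * 3 - 10  # -> val = 14
num = z + val  # -> num = 38
z = num - z  # -> z = 14

Answer: 14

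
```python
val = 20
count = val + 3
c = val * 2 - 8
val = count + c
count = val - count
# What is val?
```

Answer: 55

Derivation:
Trace (tracking val):
val = 20  # -> val = 20
count = val + 3  # -> count = 23
c = val * 2 - 8  # -> c = 32
val = count + c  # -> val = 55
count = val - count  # -> count = 32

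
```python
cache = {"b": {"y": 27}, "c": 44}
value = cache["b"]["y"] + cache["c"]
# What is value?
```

Trace (tracking value):
cache = {'b': {'y': 27}, 'c': 44}  # -> cache = {'b': {'y': 27}, 'c': 44}
value = cache['b']['y'] + cache['c']  # -> value = 71

Answer: 71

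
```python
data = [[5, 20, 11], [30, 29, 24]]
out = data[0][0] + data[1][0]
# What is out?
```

Answer: 35

Derivation:
Trace (tracking out):
data = [[5, 20, 11], [30, 29, 24]]  # -> data = [[5, 20, 11], [30, 29, 24]]
out = data[0][0] + data[1][0]  # -> out = 35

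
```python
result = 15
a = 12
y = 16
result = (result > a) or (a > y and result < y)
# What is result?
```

Answer: True

Derivation:
Trace (tracking result):
result = 15  # -> result = 15
a = 12  # -> a = 12
y = 16  # -> y = 16
result = result > a or (a > y and result < y)  # -> result = True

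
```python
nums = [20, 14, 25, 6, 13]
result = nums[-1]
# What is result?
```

Trace (tracking result):
nums = [20, 14, 25, 6, 13]  # -> nums = [20, 14, 25, 6, 13]
result = nums[-1]  # -> result = 13

Answer: 13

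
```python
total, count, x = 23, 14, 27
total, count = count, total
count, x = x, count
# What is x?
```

Trace (tracking x):
total, count, x = (23, 14, 27)  # -> total = 23, count = 14, x = 27
total, count = (count, total)  # -> total = 14, count = 23
count, x = (x, count)  # -> count = 27, x = 23

Answer: 23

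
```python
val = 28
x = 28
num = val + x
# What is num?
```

Answer: 56

Derivation:
Trace (tracking num):
val = 28  # -> val = 28
x = 28  # -> x = 28
num = val + x  # -> num = 56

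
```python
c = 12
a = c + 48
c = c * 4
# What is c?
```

Trace (tracking c):
c = 12  # -> c = 12
a = c + 48  # -> a = 60
c = c * 4  # -> c = 48

Answer: 48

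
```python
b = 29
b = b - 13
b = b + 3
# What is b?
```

Answer: 19

Derivation:
Trace (tracking b):
b = 29  # -> b = 29
b = b - 13  # -> b = 16
b = b + 3  # -> b = 19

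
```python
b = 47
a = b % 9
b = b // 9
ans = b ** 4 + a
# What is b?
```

Answer: 5

Derivation:
Trace (tracking b):
b = 47  # -> b = 47
a = b % 9  # -> a = 2
b = b // 9  # -> b = 5
ans = b ** 4 + a  # -> ans = 627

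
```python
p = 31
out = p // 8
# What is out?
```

Answer: 3

Derivation:
Trace (tracking out):
p = 31  # -> p = 31
out = p // 8  # -> out = 3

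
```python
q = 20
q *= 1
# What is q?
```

Trace (tracking q):
q = 20  # -> q = 20
q *= 1  # -> q = 20

Answer: 20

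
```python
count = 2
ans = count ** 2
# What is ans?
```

Trace (tracking ans):
count = 2  # -> count = 2
ans = count ** 2  # -> ans = 4

Answer: 4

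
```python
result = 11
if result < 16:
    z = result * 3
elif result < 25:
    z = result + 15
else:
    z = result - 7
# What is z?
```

Answer: 33

Derivation:
Trace (tracking z):
result = 11  # -> result = 11
if result < 16:  # condition is True
    z = result * 3  # -> z = 33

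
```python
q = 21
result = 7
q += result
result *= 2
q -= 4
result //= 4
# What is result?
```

Trace (tracking result):
q = 21  # -> q = 21
result = 7  # -> result = 7
q += result  # -> q = 28
result *= 2  # -> result = 14
q -= 4  # -> q = 24
result //= 4  # -> result = 3

Answer: 3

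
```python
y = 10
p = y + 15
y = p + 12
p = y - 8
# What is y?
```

Answer: 37

Derivation:
Trace (tracking y):
y = 10  # -> y = 10
p = y + 15  # -> p = 25
y = p + 12  # -> y = 37
p = y - 8  # -> p = 29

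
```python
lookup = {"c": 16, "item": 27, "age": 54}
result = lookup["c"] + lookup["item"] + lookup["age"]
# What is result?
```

Trace (tracking result):
lookup = {'c': 16, 'item': 27, 'age': 54}  # -> lookup = {'c': 16, 'item': 27, 'age': 54}
result = lookup['c'] + lookup['item'] + lookup['age']  # -> result = 97

Answer: 97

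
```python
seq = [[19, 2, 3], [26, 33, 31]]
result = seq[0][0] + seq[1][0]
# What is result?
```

Answer: 45

Derivation:
Trace (tracking result):
seq = [[19, 2, 3], [26, 33, 31]]  # -> seq = [[19, 2, 3], [26, 33, 31]]
result = seq[0][0] + seq[1][0]  # -> result = 45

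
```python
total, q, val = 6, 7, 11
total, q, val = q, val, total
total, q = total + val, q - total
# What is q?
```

Answer: 4

Derivation:
Trace (tracking q):
total, q, val = (6, 7, 11)  # -> total = 6, q = 7, val = 11
total, q, val = (q, val, total)  # -> total = 7, q = 11, val = 6
total, q = (total + val, q - total)  # -> total = 13, q = 4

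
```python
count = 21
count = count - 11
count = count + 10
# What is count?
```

Trace (tracking count):
count = 21  # -> count = 21
count = count - 11  # -> count = 10
count = count + 10  # -> count = 20

Answer: 20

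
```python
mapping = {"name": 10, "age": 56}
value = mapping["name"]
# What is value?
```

Trace (tracking value):
mapping = {'name': 10, 'age': 56}  # -> mapping = {'name': 10, 'age': 56}
value = mapping['name']  # -> value = 10

Answer: 10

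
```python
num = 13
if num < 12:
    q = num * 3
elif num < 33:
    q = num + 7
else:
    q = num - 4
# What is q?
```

Trace (tracking q):
num = 13  # -> num = 13
if num < 12:  # condition is False
elif num < 33:  # condition is True
    q = num + 7  # -> q = 20

Answer: 20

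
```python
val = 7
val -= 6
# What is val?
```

Trace (tracking val):
val = 7  # -> val = 7
val -= 6  # -> val = 1

Answer: 1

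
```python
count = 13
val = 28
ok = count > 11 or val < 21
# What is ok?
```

Trace (tracking ok):
count = 13  # -> count = 13
val = 28  # -> val = 28
ok = count > 11 or val < 21  # -> ok = True

Answer: True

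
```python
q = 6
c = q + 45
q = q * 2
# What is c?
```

Answer: 51

Derivation:
Trace (tracking c):
q = 6  # -> q = 6
c = q + 45  # -> c = 51
q = q * 2  # -> q = 12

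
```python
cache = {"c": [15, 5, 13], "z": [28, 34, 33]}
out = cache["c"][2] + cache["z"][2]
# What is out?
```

Trace (tracking out):
cache = {'c': [15, 5, 13], 'z': [28, 34, 33]}  # -> cache = {'c': [15, 5, 13], 'z': [28, 34, 33]}
out = cache['c'][2] + cache['z'][2]  # -> out = 46

Answer: 46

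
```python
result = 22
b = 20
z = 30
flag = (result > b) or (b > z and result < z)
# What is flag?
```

Trace (tracking flag):
result = 22  # -> result = 22
b = 20  # -> b = 20
z = 30  # -> z = 30
flag = result > b or (b > z and result < z)  # -> flag = True

Answer: True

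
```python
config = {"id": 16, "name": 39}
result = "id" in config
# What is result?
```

Trace (tracking result):
config = {'id': 16, 'name': 39}  # -> config = {'id': 16, 'name': 39}
result = 'id' in config  # -> result = True

Answer: True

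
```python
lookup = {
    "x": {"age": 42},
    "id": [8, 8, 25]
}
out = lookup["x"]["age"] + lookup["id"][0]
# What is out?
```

Trace (tracking out):
lookup = {'x': {'age': 42}, 'id': [8, 8, 25]}  # -> lookup = {'x': {'age': 42}, 'id': [8, 8, 25]}
out = lookup['x']['age'] + lookup['id'][0]  # -> out = 50

Answer: 50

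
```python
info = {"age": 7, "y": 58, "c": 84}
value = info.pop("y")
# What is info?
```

Answer: {'age': 7, 'c': 84}

Derivation:
Trace (tracking info):
info = {'age': 7, 'y': 58, 'c': 84}  # -> info = {'age': 7, 'y': 58, 'c': 84}
value = info.pop('y')  # -> value = 58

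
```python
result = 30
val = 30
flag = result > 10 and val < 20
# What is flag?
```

Answer: False

Derivation:
Trace (tracking flag):
result = 30  # -> result = 30
val = 30  # -> val = 30
flag = result > 10 and val < 20  # -> flag = False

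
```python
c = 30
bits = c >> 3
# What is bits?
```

Trace (tracking bits):
c = 30  # -> c = 30
bits = c >> 3  # -> bits = 3

Answer: 3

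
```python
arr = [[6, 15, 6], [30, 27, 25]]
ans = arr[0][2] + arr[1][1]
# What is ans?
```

Trace (tracking ans):
arr = [[6, 15, 6], [30, 27, 25]]  # -> arr = [[6, 15, 6], [30, 27, 25]]
ans = arr[0][2] + arr[1][1]  # -> ans = 33

Answer: 33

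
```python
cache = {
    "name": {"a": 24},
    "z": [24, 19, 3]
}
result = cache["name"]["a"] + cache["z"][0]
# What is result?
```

Trace (tracking result):
cache = {'name': {'a': 24}, 'z': [24, 19, 3]}  # -> cache = {'name': {'a': 24}, 'z': [24, 19, 3]}
result = cache['name']['a'] + cache['z'][0]  # -> result = 48

Answer: 48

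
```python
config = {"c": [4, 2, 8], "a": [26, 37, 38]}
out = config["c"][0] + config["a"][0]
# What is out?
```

Answer: 30

Derivation:
Trace (tracking out):
config = {'c': [4, 2, 8], 'a': [26, 37, 38]}  # -> config = {'c': [4, 2, 8], 'a': [26, 37, 38]}
out = config['c'][0] + config['a'][0]  # -> out = 30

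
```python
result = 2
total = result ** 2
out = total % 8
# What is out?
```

Trace (tracking out):
result = 2  # -> result = 2
total = result ** 2  # -> total = 4
out = total % 8  # -> out = 4

Answer: 4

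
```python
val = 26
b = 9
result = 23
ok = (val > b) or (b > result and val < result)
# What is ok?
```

Answer: True

Derivation:
Trace (tracking ok):
val = 26  # -> val = 26
b = 9  # -> b = 9
result = 23  # -> result = 23
ok = val > b or (b > result and val < result)  # -> ok = True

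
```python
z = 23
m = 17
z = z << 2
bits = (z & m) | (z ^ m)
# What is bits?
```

Trace (tracking bits):
z = 23  # -> z = 23
m = 17  # -> m = 17
z = z << 2  # -> z = 92
bits = z & m | z ^ m  # -> bits = 93

Answer: 93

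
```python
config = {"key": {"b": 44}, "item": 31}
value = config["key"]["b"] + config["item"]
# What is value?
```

Answer: 75

Derivation:
Trace (tracking value):
config = {'key': {'b': 44}, 'item': 31}  # -> config = {'key': {'b': 44}, 'item': 31}
value = config['key']['b'] + config['item']  # -> value = 75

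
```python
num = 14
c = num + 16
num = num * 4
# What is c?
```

Trace (tracking c):
num = 14  # -> num = 14
c = num + 16  # -> c = 30
num = num * 4  # -> num = 56

Answer: 30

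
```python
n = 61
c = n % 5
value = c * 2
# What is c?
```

Answer: 1

Derivation:
Trace (tracking c):
n = 61  # -> n = 61
c = n % 5  # -> c = 1
value = c * 2  # -> value = 2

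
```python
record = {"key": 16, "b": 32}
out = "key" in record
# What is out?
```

Answer: True

Derivation:
Trace (tracking out):
record = {'key': 16, 'b': 32}  # -> record = {'key': 16, 'b': 32}
out = 'key' in record  # -> out = True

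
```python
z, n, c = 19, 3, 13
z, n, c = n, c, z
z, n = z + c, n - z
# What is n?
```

Trace (tracking n):
z, n, c = (19, 3, 13)  # -> z = 19, n = 3, c = 13
z, n, c = (n, c, z)  # -> z = 3, n = 13, c = 19
z, n = (z + c, n - z)  # -> z = 22, n = 10

Answer: 10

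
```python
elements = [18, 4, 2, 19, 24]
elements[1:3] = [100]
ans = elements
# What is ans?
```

Answer: [18, 100, 19, 24]

Derivation:
Trace (tracking ans):
elements = [18, 4, 2, 19, 24]  # -> elements = [18, 4, 2, 19, 24]
elements[1:3] = [100]  # -> elements = [18, 100, 19, 24]
ans = elements  # -> ans = [18, 100, 19, 24]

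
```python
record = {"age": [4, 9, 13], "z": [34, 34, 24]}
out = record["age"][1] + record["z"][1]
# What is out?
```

Trace (tracking out):
record = {'age': [4, 9, 13], 'z': [34, 34, 24]}  # -> record = {'age': [4, 9, 13], 'z': [34, 34, 24]}
out = record['age'][1] + record['z'][1]  # -> out = 43

Answer: 43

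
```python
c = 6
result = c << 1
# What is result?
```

Answer: 12

Derivation:
Trace (tracking result):
c = 6  # -> c = 6
result = c << 1  # -> result = 12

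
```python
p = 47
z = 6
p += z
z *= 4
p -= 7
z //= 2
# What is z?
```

Answer: 12

Derivation:
Trace (tracking z):
p = 47  # -> p = 47
z = 6  # -> z = 6
p += z  # -> p = 53
z *= 4  # -> z = 24
p -= 7  # -> p = 46
z //= 2  # -> z = 12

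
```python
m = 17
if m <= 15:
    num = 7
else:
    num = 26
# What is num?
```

Trace (tracking num):
m = 17  # -> m = 17
if m <= 15:  # condition is False
else:
    num = 26  # -> num = 26

Answer: 26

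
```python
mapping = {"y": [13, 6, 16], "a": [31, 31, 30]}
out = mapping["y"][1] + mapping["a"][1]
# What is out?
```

Trace (tracking out):
mapping = {'y': [13, 6, 16], 'a': [31, 31, 30]}  # -> mapping = {'y': [13, 6, 16], 'a': [31, 31, 30]}
out = mapping['y'][1] + mapping['a'][1]  # -> out = 37

Answer: 37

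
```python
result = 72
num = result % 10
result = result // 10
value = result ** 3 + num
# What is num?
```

Trace (tracking num):
result = 72  # -> result = 72
num = result % 10  # -> num = 2
result = result // 10  # -> result = 7
value = result ** 3 + num  # -> value = 345

Answer: 2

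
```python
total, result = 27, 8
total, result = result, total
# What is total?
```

Trace (tracking total):
total, result = (27, 8)  # -> total = 27, result = 8
total, result = (result, total)  # -> total = 8, result = 27

Answer: 8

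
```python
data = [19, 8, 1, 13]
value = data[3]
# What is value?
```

Trace (tracking value):
data = [19, 8, 1, 13]  # -> data = [19, 8, 1, 13]
value = data[3]  # -> value = 13

Answer: 13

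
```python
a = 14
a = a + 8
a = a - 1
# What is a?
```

Answer: 21

Derivation:
Trace (tracking a):
a = 14  # -> a = 14
a = a + 8  # -> a = 22
a = a - 1  # -> a = 21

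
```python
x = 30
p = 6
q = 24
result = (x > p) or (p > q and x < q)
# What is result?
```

Answer: True

Derivation:
Trace (tracking result):
x = 30  # -> x = 30
p = 6  # -> p = 6
q = 24  # -> q = 24
result = x > p or (p > q and x < q)  # -> result = True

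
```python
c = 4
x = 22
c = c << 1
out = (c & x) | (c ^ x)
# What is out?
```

Answer: 30

Derivation:
Trace (tracking out):
c = 4  # -> c = 4
x = 22  # -> x = 22
c = c << 1  # -> c = 8
out = c & x | c ^ x  # -> out = 30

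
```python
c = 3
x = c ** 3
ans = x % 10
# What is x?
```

Answer: 27

Derivation:
Trace (tracking x):
c = 3  # -> c = 3
x = c ** 3  # -> x = 27
ans = x % 10  # -> ans = 7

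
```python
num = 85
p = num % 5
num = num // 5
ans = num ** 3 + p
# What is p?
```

Trace (tracking p):
num = 85  # -> num = 85
p = num % 5  # -> p = 0
num = num // 5  # -> num = 17
ans = num ** 3 + p  # -> ans = 4913

Answer: 0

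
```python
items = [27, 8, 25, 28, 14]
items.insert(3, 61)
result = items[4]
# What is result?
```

Trace (tracking result):
items = [27, 8, 25, 28, 14]  # -> items = [27, 8, 25, 28, 14]
items.insert(3, 61)  # -> items = [27, 8, 25, 61, 28, 14]
result = items[4]  # -> result = 28

Answer: 28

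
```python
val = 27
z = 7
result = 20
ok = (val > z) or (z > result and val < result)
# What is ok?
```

Answer: True

Derivation:
Trace (tracking ok):
val = 27  # -> val = 27
z = 7  # -> z = 7
result = 20  # -> result = 20
ok = val > z or (z > result and val < result)  # -> ok = True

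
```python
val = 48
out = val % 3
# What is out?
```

Trace (tracking out):
val = 48  # -> val = 48
out = val % 3  # -> out = 0

Answer: 0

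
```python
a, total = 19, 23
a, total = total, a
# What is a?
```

Answer: 23

Derivation:
Trace (tracking a):
a, total = (19, 23)  # -> a = 19, total = 23
a, total = (total, a)  # -> a = 23, total = 19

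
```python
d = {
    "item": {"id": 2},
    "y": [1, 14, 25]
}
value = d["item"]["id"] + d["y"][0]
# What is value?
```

Answer: 3

Derivation:
Trace (tracking value):
d = {'item': {'id': 2}, 'y': [1, 14, 25]}  # -> d = {'item': {'id': 2}, 'y': [1, 14, 25]}
value = d['item']['id'] + d['y'][0]  # -> value = 3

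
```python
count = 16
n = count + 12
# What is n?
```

Trace (tracking n):
count = 16  # -> count = 16
n = count + 12  # -> n = 28

Answer: 28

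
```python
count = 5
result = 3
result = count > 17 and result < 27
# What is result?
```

Answer: False

Derivation:
Trace (tracking result):
count = 5  # -> count = 5
result = 3  # -> result = 3
result = count > 17 and result < 27  # -> result = False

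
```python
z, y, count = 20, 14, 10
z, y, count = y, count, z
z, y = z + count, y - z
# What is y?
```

Trace (tracking y):
z, y, count = (20, 14, 10)  # -> z = 20, y = 14, count = 10
z, y, count = (y, count, z)  # -> z = 14, y = 10, count = 20
z, y = (z + count, y - z)  # -> z = 34, y = -4

Answer: -4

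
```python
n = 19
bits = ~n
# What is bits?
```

Trace (tracking bits):
n = 19  # -> n = 19
bits = ~n  # -> bits = -20

Answer: -20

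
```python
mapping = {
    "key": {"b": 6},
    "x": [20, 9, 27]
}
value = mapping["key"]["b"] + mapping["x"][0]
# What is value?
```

Answer: 26

Derivation:
Trace (tracking value):
mapping = {'key': {'b': 6}, 'x': [20, 9, 27]}  # -> mapping = {'key': {'b': 6}, 'x': [20, 9, 27]}
value = mapping['key']['b'] + mapping['x'][0]  # -> value = 26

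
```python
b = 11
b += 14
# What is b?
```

Trace (tracking b):
b = 11  # -> b = 11
b += 14  # -> b = 25

Answer: 25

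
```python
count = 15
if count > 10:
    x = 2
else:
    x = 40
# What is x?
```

Trace (tracking x):
count = 15  # -> count = 15
if count > 10:  # condition is True
    x = 2  # -> x = 2

Answer: 2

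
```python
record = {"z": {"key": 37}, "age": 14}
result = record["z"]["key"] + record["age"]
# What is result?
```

Trace (tracking result):
record = {'z': {'key': 37}, 'age': 14}  # -> record = {'z': {'key': 37}, 'age': 14}
result = record['z']['key'] + record['age']  # -> result = 51

Answer: 51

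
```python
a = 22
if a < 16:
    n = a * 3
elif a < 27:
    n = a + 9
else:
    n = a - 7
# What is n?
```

Trace (tracking n):
a = 22  # -> a = 22
if a < 16:  # condition is False
elif a < 27:  # condition is True
    n = a + 9  # -> n = 31

Answer: 31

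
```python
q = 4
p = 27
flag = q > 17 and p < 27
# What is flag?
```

Trace (tracking flag):
q = 4  # -> q = 4
p = 27  # -> p = 27
flag = q > 17 and p < 27  # -> flag = False

Answer: False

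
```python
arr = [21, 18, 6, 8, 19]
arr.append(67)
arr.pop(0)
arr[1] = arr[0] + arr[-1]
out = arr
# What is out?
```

Trace (tracking out):
arr = [21, 18, 6, 8, 19]  # -> arr = [21, 18, 6, 8, 19]
arr.append(67)  # -> arr = [21, 18, 6, 8, 19, 67]
arr.pop(0)  # -> arr = [18, 6, 8, 19, 67]
arr[1] = arr[0] + arr[-1]  # -> arr = [18, 85, 8, 19, 67]
out = arr  # -> out = [18, 85, 8, 19, 67]

Answer: [18, 85, 8, 19, 67]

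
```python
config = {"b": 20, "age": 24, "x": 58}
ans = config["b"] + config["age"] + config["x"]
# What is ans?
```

Trace (tracking ans):
config = {'b': 20, 'age': 24, 'x': 58}  # -> config = {'b': 20, 'age': 24, 'x': 58}
ans = config['b'] + config['age'] + config['x']  # -> ans = 102

Answer: 102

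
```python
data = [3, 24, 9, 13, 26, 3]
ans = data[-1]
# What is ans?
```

Trace (tracking ans):
data = [3, 24, 9, 13, 26, 3]  # -> data = [3, 24, 9, 13, 26, 3]
ans = data[-1]  # -> ans = 3

Answer: 3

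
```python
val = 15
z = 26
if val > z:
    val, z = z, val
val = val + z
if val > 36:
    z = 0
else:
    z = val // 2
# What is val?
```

Answer: 41

Derivation:
Trace (tracking val):
val = 15  # -> val = 15
z = 26  # -> z = 26
if val > z:  # condition is False
val = val + z  # -> val = 41
if val > 36:  # condition is True
    z = 0  # -> z = 0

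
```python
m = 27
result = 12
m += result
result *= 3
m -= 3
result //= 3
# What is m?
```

Trace (tracking m):
m = 27  # -> m = 27
result = 12  # -> result = 12
m += result  # -> m = 39
result *= 3  # -> result = 36
m -= 3  # -> m = 36
result //= 3  # -> result = 12

Answer: 36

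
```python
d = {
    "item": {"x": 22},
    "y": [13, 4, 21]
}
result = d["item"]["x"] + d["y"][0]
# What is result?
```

Answer: 35

Derivation:
Trace (tracking result):
d = {'item': {'x': 22}, 'y': [13, 4, 21]}  # -> d = {'item': {'x': 22}, 'y': [13, 4, 21]}
result = d['item']['x'] + d['y'][0]  # -> result = 35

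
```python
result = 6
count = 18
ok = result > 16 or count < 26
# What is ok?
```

Trace (tracking ok):
result = 6  # -> result = 6
count = 18  # -> count = 18
ok = result > 16 or count < 26  # -> ok = True

Answer: True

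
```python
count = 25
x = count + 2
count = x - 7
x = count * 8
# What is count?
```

Trace (tracking count):
count = 25  # -> count = 25
x = count + 2  # -> x = 27
count = x - 7  # -> count = 20
x = count * 8  # -> x = 160

Answer: 20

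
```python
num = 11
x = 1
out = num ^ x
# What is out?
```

Answer: 10

Derivation:
Trace (tracking out):
num = 11  # -> num = 11
x = 1  # -> x = 1
out = num ^ x  # -> out = 10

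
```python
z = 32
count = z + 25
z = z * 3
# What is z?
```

Trace (tracking z):
z = 32  # -> z = 32
count = z + 25  # -> count = 57
z = z * 3  # -> z = 96

Answer: 96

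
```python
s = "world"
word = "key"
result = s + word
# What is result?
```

Trace (tracking result):
s = 'world'  # -> s = 'world'
word = 'key'  # -> word = 'key'
result = s + word  # -> result = 'worldkey'

Answer: 'worldkey'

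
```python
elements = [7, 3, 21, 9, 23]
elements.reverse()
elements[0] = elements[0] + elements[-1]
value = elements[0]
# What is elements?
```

Answer: [30, 9, 21, 3, 7]

Derivation:
Trace (tracking elements):
elements = [7, 3, 21, 9, 23]  # -> elements = [7, 3, 21, 9, 23]
elements.reverse()  # -> elements = [23, 9, 21, 3, 7]
elements[0] = elements[0] + elements[-1]  # -> elements = [30, 9, 21, 3, 7]
value = elements[0]  # -> value = 30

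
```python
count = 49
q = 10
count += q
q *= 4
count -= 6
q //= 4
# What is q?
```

Answer: 10

Derivation:
Trace (tracking q):
count = 49  # -> count = 49
q = 10  # -> q = 10
count += q  # -> count = 59
q *= 4  # -> q = 40
count -= 6  # -> count = 53
q //= 4  # -> q = 10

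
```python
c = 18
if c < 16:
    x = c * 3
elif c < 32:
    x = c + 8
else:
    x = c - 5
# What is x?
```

Trace (tracking x):
c = 18  # -> c = 18
if c < 16:  # condition is False
elif c < 32:  # condition is True
    x = c + 8  # -> x = 26

Answer: 26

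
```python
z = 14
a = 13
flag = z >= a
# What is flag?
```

Trace (tracking flag):
z = 14  # -> z = 14
a = 13  # -> a = 13
flag = z >= a  # -> flag = True

Answer: True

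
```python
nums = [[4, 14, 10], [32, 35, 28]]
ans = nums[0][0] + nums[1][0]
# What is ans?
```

Trace (tracking ans):
nums = [[4, 14, 10], [32, 35, 28]]  # -> nums = [[4, 14, 10], [32, 35, 28]]
ans = nums[0][0] + nums[1][0]  # -> ans = 36

Answer: 36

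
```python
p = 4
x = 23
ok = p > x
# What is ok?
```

Trace (tracking ok):
p = 4  # -> p = 4
x = 23  # -> x = 23
ok = p > x  # -> ok = False

Answer: False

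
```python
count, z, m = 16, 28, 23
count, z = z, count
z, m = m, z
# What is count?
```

Answer: 28

Derivation:
Trace (tracking count):
count, z, m = (16, 28, 23)  # -> count = 16, z = 28, m = 23
count, z = (z, count)  # -> count = 28, z = 16
z, m = (m, z)  # -> z = 23, m = 16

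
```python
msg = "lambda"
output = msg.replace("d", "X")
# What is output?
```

Trace (tracking output):
msg = 'lambda'  # -> msg = 'lambda'
output = msg.replace('d', 'X')  # -> output = 'lambXa'

Answer: 'lambXa'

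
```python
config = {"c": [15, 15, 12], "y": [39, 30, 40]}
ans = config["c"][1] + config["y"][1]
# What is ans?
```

Answer: 45

Derivation:
Trace (tracking ans):
config = {'c': [15, 15, 12], 'y': [39, 30, 40]}  # -> config = {'c': [15, 15, 12], 'y': [39, 30, 40]}
ans = config['c'][1] + config['y'][1]  # -> ans = 45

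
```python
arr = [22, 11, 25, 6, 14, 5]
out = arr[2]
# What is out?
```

Trace (tracking out):
arr = [22, 11, 25, 6, 14, 5]  # -> arr = [22, 11, 25, 6, 14, 5]
out = arr[2]  # -> out = 25

Answer: 25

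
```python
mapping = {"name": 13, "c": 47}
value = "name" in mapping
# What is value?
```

Trace (tracking value):
mapping = {'name': 13, 'c': 47}  # -> mapping = {'name': 13, 'c': 47}
value = 'name' in mapping  # -> value = True

Answer: True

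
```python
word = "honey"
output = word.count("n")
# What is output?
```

Answer: 1

Derivation:
Trace (tracking output):
word = 'honey'  # -> word = 'honey'
output = word.count('n')  # -> output = 1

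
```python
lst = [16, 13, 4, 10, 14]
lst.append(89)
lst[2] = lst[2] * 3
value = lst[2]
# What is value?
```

Trace (tracking value):
lst = [16, 13, 4, 10, 14]  # -> lst = [16, 13, 4, 10, 14]
lst.append(89)  # -> lst = [16, 13, 4, 10, 14, 89]
lst[2] = lst[2] * 3  # -> lst = [16, 13, 12, 10, 14, 89]
value = lst[2]  # -> value = 12

Answer: 12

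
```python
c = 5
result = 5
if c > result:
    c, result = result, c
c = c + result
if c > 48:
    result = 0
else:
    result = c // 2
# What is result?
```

Answer: 5

Derivation:
Trace (tracking result):
c = 5  # -> c = 5
result = 5  # -> result = 5
if c > result:  # condition is False
c = c + result  # -> c = 10
if c > 48:  # condition is False
else:
    result = c // 2  # -> result = 5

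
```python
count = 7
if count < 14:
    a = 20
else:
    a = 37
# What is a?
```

Answer: 20

Derivation:
Trace (tracking a):
count = 7  # -> count = 7
if count < 14:  # condition is True
    a = 20  # -> a = 20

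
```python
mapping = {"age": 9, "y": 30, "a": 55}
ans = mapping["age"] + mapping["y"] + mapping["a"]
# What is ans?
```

Answer: 94

Derivation:
Trace (tracking ans):
mapping = {'age': 9, 'y': 30, 'a': 55}  # -> mapping = {'age': 9, 'y': 30, 'a': 55}
ans = mapping['age'] + mapping['y'] + mapping['a']  # -> ans = 94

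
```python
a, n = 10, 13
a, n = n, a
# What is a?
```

Answer: 13

Derivation:
Trace (tracking a):
a, n = (10, 13)  # -> a = 10, n = 13
a, n = (n, a)  # -> a = 13, n = 10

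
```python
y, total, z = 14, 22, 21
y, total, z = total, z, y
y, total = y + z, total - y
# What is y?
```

Answer: 36

Derivation:
Trace (tracking y):
y, total, z = (14, 22, 21)  # -> y = 14, total = 22, z = 21
y, total, z = (total, z, y)  # -> y = 22, total = 21, z = 14
y, total = (y + z, total - y)  # -> y = 36, total = -1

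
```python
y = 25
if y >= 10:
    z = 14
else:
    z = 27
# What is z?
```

Trace (tracking z):
y = 25  # -> y = 25
if y >= 10:  # condition is True
    z = 14  # -> z = 14

Answer: 14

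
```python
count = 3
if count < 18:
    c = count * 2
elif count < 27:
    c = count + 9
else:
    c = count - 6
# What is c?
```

Trace (tracking c):
count = 3  # -> count = 3
if count < 18:  # condition is True
    c = count * 2  # -> c = 6

Answer: 6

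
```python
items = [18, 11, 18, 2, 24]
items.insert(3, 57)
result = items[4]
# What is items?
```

Answer: [18, 11, 18, 57, 2, 24]

Derivation:
Trace (tracking items):
items = [18, 11, 18, 2, 24]  # -> items = [18, 11, 18, 2, 24]
items.insert(3, 57)  # -> items = [18, 11, 18, 57, 2, 24]
result = items[4]  # -> result = 2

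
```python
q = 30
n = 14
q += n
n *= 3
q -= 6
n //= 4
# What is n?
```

Answer: 10

Derivation:
Trace (tracking n):
q = 30  # -> q = 30
n = 14  # -> n = 14
q += n  # -> q = 44
n *= 3  # -> n = 42
q -= 6  # -> q = 38
n //= 4  # -> n = 10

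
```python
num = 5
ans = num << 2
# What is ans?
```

Trace (tracking ans):
num = 5  # -> num = 5
ans = num << 2  # -> ans = 20

Answer: 20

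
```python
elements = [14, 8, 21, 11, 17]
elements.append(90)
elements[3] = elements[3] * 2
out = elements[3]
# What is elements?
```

Trace (tracking elements):
elements = [14, 8, 21, 11, 17]  # -> elements = [14, 8, 21, 11, 17]
elements.append(90)  # -> elements = [14, 8, 21, 11, 17, 90]
elements[3] = elements[3] * 2  # -> elements = [14, 8, 21, 22, 17, 90]
out = elements[3]  # -> out = 22

Answer: [14, 8, 21, 22, 17, 90]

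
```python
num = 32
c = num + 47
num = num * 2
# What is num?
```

Answer: 64

Derivation:
Trace (tracking num):
num = 32  # -> num = 32
c = num + 47  # -> c = 79
num = num * 2  # -> num = 64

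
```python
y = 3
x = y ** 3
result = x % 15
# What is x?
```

Answer: 27

Derivation:
Trace (tracking x):
y = 3  # -> y = 3
x = y ** 3  # -> x = 27
result = x % 15  # -> result = 12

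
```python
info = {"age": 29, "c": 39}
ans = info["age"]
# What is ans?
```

Trace (tracking ans):
info = {'age': 29, 'c': 39}  # -> info = {'age': 29, 'c': 39}
ans = info['age']  # -> ans = 29

Answer: 29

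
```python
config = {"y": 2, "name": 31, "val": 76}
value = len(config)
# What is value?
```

Answer: 3

Derivation:
Trace (tracking value):
config = {'y': 2, 'name': 31, 'val': 76}  # -> config = {'y': 2, 'name': 31, 'val': 76}
value = len(config)  # -> value = 3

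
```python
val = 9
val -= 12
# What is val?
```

Trace (tracking val):
val = 9  # -> val = 9
val -= 12  # -> val = -3

Answer: -3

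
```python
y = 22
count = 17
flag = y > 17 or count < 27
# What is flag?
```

Answer: True

Derivation:
Trace (tracking flag):
y = 22  # -> y = 22
count = 17  # -> count = 17
flag = y > 17 or count < 27  # -> flag = True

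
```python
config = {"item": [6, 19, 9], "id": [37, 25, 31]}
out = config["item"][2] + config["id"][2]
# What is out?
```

Answer: 40

Derivation:
Trace (tracking out):
config = {'item': [6, 19, 9], 'id': [37, 25, 31]}  # -> config = {'item': [6, 19, 9], 'id': [37, 25, 31]}
out = config['item'][2] + config['id'][2]  # -> out = 40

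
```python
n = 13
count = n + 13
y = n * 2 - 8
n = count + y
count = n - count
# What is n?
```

Answer: 44

Derivation:
Trace (tracking n):
n = 13  # -> n = 13
count = n + 13  # -> count = 26
y = n * 2 - 8  # -> y = 18
n = count + y  # -> n = 44
count = n - count  # -> count = 18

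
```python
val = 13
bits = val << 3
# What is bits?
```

Answer: 104

Derivation:
Trace (tracking bits):
val = 13  # -> val = 13
bits = val << 3  # -> bits = 104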